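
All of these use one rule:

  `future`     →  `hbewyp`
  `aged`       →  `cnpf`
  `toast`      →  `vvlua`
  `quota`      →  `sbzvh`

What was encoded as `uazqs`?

stool

Shifts by position in future: pos 0: f→h (+2), pos 1: u→b (+7), pos 2: t→e (+11), pos 3: u→w (+2), pos 4: r→y (+7), pos 5: e→p (+11) — repeating every 3. The shifts repeat in a cycle of length 3: positions 0,1,… shift by +2, +7, +11, then the pattern repeats.
Reversing it on uazqs: u−2=s, a−7=t, z−11=o, q−2=o, s−7=l.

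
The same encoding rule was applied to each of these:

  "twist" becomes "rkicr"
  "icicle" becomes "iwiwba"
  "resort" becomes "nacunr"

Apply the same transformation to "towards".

ruksnlc

This is an affine cipher: with a=0,…,z=25, each position x becomes (15x+18) mod 26.
Applying it to towards: t(19)→15·19+18≡17=r; o(14)→15·14+18≡20=u; w(22)→15·22+18≡10=k; a(0)→15·0+18≡18=s; r(17)→15·17+18≡13=n; d(3)→15·3+18≡11=l; s(18)→15·18+18≡2=c (all mod 26).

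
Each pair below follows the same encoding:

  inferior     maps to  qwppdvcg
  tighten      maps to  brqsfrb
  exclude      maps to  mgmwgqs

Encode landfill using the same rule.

In inferior: i→q is +8, n→w is +9, f→p is +10, e→p is +11 — the shift increases by 1 each position. Letter i (0-indexed) is shifted by i+8, so successive shifts are 8, 9, 10, ….
On landfill: l+8=t, a+9=j, n+10=x, d+11=o, f+12=r, i+13=v, l+14=z, l+15=a.

tjxorvza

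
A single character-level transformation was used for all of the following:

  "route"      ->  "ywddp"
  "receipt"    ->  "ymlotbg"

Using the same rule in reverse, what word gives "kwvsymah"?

dominant

In route: r→y is +7, o→w is +8, u→d is +9, t→d is +10 — the shift increases by 1 each position. The shift increases by 1 at each position, starting from +7: 7, 8, 9, ….
Reversing it on kwvsymah: k−7=d, w−8=o, v−9=m, s−10=i, y−11=n, m−12=a, a−13=n, h−14=t.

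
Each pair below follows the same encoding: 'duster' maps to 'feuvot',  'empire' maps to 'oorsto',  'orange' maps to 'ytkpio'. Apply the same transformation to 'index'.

spfoz

The shift depends on letter class: consonant d→f is +2, but vowel u→e is +10. The rule splits by letter class: vowels +10, consonants +2.
For index: i(vowel)+10=s, n(cons)+2=p, d(cons)+2=f, e(vowel)+10=o, x(cons)+2=z.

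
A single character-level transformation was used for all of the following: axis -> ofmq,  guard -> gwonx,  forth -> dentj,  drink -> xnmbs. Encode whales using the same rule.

a(0)→o(14) and x(23)→f(5) fit y≡3x+14 (mod 26); the inverse of 3 mod 26 is 9. This is an affine cipher: with a=0,…,z=25, each position x becomes (3x+14) mod 26.
Applying it to whales: w(22)→3·22+14≡2=c; h(7)→3·7+14≡9=j; a(0)→3·0+14≡14=o; l(11)→3·11+14≡21=v; e(4)→3·4+14≡0=a; s(18)→3·18+14≡16=q (all mod 26).

cjovaq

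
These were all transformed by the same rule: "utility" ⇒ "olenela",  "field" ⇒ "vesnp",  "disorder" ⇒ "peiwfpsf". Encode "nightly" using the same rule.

u(20)→o(14) and t(19)→l(11) fit y≡3x+6 (mod 26); the inverse of 3 mod 26 is 9. This is an affine cipher: with a=0,…,z=25, each position x becomes (3x+6) mod 26.
For nightly: n(13)→3·13+6≡19=t; i(8)→3·8+6≡4=e; g(6)→3·6+6≡24=y; h(7)→3·7+6≡1=b; t(19)→3·19+6≡11=l; l(11)→3·11+6≡13=n; y(24)→3·24+6≡0=a (all mod 26).

teyblna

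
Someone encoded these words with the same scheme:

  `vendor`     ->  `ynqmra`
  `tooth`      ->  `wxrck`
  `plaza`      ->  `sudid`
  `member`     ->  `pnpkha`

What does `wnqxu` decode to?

Shifts by position in vendor: pos 0: v→y (+3), pos 1: e→n (+9), pos 2: n→q (+3), pos 3: d→m (+9) — repeating every 2. It's a Vigenère-style cipher with numeric key [3,9]: position i shifts by key[i mod 2].
Reversing it on wnqxu: w−3=t, n−9=e, q−3=n, x−9=o, u−3=r.

tenor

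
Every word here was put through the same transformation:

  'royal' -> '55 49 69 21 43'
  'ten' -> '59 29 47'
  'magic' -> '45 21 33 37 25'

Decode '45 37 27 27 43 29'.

middle

r(#18)→55 and o(#15)→49: differences scale by 2, so n = 2·pos + 19. The formula is n = 2×(alphabet index, a=1) + 19.
Undoing it on 45 37 27 27 43 29: 45→(45−19)÷2=13=m, 37→(37−19)÷2=9=i, 27→(27−19)÷2=4=d, 27→(27−19)÷2=4=d, 43→(43−19)÷2=12=l, 29→(29−19)÷2=5=e.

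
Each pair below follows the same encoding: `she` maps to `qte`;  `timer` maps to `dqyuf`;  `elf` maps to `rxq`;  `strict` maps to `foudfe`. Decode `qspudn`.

The output letters match the input read backwards, each shifted +12: she reversed is ehs. Two steps: reverse the string, then apply a Caesar shift of +12.
Undoing it on qspudn: shift back: q−12=e, s−12=g, p−12=d, u−12=i, d−12=r, n−12=b → egdirb; then reverse → bridge.

bridge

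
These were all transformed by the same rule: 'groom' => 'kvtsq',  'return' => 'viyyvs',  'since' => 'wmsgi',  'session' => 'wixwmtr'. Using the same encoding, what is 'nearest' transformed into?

Shifts by position in groom: pos 0: g→k (+4), pos 1: r→v (+4), pos 2: o→t (+5), pos 3: o→s (+4), pos 4: m→q (+4) — repeating every 3. The shifts repeat in a cycle of length 3: positions 0,1,… shift by +4, +4, +5, then the pattern repeats.
For nearest: n+4=r, e+4=i, a+5=f, r+4=v, e+4=i, s+5=x, t+4=x.

rifvixx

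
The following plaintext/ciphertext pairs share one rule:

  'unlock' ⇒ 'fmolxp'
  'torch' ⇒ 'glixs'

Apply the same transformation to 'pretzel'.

kivgavo

This is the alphabet-reversal cipher (Atbash): a becomes z, b becomes y, etc.
For pretzel: p↔k, r↔i, e↔v, t↔g, z↔a, e↔v, l↔o.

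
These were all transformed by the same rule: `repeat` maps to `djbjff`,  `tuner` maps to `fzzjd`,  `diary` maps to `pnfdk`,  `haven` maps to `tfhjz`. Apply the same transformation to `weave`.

The shift depends on letter class: consonant r→d is +12, but vowel e→j is +5. Two shifts are in play — +5 for a/e/i/o/u, +12 for every other letter.
For weave: w(cons)+12=i, e(vowel)+5=j, a(vowel)+5=f, v(cons)+12=h, e(vowel)+5=j.

ijfhj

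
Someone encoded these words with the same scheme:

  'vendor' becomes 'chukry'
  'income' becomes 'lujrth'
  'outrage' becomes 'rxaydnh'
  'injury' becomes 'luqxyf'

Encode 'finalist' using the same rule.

Vowels shift forward by 3 and consonants shift forward by 7.
For finalist: f(cons)+7=m, i(vowel)+3=l, n(cons)+7=u, a(vowel)+3=d, l(cons)+7=s, i(vowel)+3=l, s(cons)+7=z, t(cons)+7=a.

mludslza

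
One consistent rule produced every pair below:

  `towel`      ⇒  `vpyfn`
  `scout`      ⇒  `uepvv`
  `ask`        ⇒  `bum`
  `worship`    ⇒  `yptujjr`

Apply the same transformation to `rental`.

Vowels shift forward by 1 and consonants shift forward by 2.
Applying it to rental: r(cons)+2=t, e(vowel)+1=f, n(cons)+2=p, t(cons)+2=v, a(vowel)+1=b, l(cons)+2=n.

tfpvbn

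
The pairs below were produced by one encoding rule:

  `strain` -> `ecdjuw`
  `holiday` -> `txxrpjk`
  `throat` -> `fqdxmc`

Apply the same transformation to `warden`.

ijdmqw

Shifts by position in strain: pos 0: s→e (+12), pos 1: t→c (+9), pos 2: r→d (+12), pos 3: a→j (+9) — repeating every 2. The shifts repeat in a cycle of length 2: positions 0,1,… shift by +12, +9, then the pattern repeats.
On warden: w+12=i, a+9=j, r+12=d, d+9=m, e+12=q, n+9=w.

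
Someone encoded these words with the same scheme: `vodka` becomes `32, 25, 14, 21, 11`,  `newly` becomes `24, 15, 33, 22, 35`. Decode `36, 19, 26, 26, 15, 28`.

zipper

v is letter #22 and maps to 32: an offset of 10. Each letter is replaced by its alphabet position (a=1..z=26) + 10.
Undoing it on 36, 19, 26, 26, 15, 28: 36→(36−10)÷1=26=z, 19→(19−10)÷1=9=i, 26→(26−10)÷1=16=p, 26→(26−10)÷1=16=p, 15→(15−10)÷1=5=e, 28→(28−10)÷1=18=r.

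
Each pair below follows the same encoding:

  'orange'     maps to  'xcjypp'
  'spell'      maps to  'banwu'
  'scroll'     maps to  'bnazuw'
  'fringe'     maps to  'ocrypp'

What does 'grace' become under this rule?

pcjnn

Shifts by position in orange: pos 0: o→x (+9), pos 1: r→c (+11), pos 2: a→j (+9), pos 3: n→y (+11) — repeating every 2. It's a Vigenère-style cipher with numeric key [9,11]: position i shifts by key[i mod 2].
Applying it to grace: g+9=p, r+11=c, a+9=j, c+11=n, e+9=n.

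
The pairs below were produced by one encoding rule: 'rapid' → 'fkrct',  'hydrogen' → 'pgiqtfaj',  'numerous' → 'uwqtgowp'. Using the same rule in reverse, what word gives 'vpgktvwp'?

Read the word backwards and shift each letter +2.
Decoding vpgktvwp: shift back: v−2=t, p−2=n, g−2=e, k−2=i, t−2=r, v−2=t, w−2=u, p−2=n → tneirtun; then reverse → nutrient.

nutrient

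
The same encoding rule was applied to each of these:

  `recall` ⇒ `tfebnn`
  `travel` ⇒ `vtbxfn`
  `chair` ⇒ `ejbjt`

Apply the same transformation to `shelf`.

The shift depends on letter class: consonant r→t is +2, but vowel e→f is +1. The rule splits by letter class: vowels +1, consonants +2.
On shelf: s(cons)+2=u, h(cons)+2=j, e(vowel)+1=f, l(cons)+2=n, f(cons)+2=h.

ujfnh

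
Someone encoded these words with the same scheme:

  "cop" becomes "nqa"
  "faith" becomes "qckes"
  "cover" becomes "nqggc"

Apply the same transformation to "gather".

The shift depends on letter class: consonant c→n is +11, but vowel o→q is +2. Two shifts are in play — +2 for a/e/i/o/u, +11 for every other letter.
For gather: g(cons)+11=r, a(vowel)+2=c, t(cons)+11=e, h(cons)+11=s, e(vowel)+2=g, r(cons)+11=c.

rcesgc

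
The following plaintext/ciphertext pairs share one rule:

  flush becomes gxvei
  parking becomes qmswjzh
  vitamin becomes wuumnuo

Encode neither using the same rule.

oqjfiqs

Shifts by position in flush: pos 0: f→g (+1), pos 1: l→x (+12), pos 2: u→v (+1), pos 3: s→e (+12) — repeating every 2. The shifts repeat in a cycle of length 2: positions 0,1,… shift by +1, +12, then the pattern repeats.
For neither: n+1=o, e+12=q, i+1=j, t+12=f, h+1=i, e+12=q, r+1=s.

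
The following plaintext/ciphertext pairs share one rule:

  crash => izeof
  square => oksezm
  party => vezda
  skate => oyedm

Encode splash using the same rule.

ovneof

c(2)→i(8) and r(17)→z(25) fit y≡15x+4 (mod 26); the inverse of 15 mod 26 is 7. Each letter's alphabet position (a=0..z=25) is mapped through 15·x+4 mod 26 — an affine cipher.
Applying it to splash: s(18)→15·18+4≡14=o; p(15)→15·15+4≡21=v; l(11)→15·11+4≡13=n; a(0)→15·0+4≡4=e; s(18)→15·18+4≡14=o; h(7)→15·7+4≡5=f (all mod 26).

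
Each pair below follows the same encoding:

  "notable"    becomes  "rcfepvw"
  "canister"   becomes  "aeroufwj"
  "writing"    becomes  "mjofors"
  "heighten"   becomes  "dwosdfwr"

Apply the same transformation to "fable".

hepvw

n(13)→r(17) and o(14)→c(2) fit y≡11x+4 (mod 26); the inverse of 11 mod 26 is 19. Treating letters as 0–25, the rule is x ↦ 11x + 4 (mod 26).
On fable: f(5)→11·5+4≡7=h; a(0)→11·0+4≡4=e; b(1)→11·1+4≡15=p; l(11)→11·11+4≡21=v; e(4)→11·4+4≡22=w (all mod 26).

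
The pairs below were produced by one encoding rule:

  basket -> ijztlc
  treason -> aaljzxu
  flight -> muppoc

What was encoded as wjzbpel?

Shifts by position in basket: pos 0: b→i (+7), pos 1: a→j (+9), pos 2: s→z (+7), pos 3: k→t (+9) — repeating every 2. It's a Vigenère-style cipher with numeric key [7,9]: position i shifts by key[i mod 2].
Undoing it on wjzbpel: w−7=p, j−9=a, z−7=s, b−9=s, p−7=i, e−9=v, l−7=e.

passive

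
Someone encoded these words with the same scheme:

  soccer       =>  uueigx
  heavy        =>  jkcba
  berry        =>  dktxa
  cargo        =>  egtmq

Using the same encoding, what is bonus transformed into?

It's a Vigenère-style cipher with numeric key [2,6]: position i shifts by key[i mod 2].
For bonus: b+2=d, o+6=u, n+2=p, u+6=a, s+2=u.

dupau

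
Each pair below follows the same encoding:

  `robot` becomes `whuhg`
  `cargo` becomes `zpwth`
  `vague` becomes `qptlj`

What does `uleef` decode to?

buddy

r(17)→w(22) and o(14)→h(7) fit y≡5x+15 (mod 26); the inverse of 5 mod 26 is 21. Each letter's alphabet position (a=0..z=25) is mapped through 5·x+15 mod 26 — an affine cipher.
Decoding uleef: u(20)→21·(20−15)≡1=b; l(11)→21·(11−15)≡20=u; e(4)→21·(4−15)≡3=d; e(4)→21·(4−15)≡3=d; f(5)→21·(5−15)≡24=y (all mod 26).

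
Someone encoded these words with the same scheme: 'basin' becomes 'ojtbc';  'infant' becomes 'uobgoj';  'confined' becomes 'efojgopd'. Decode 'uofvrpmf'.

The output letters match the input read backwards, each shifted +1: basin reversed is nisab. Two steps: reverse the string, then apply a Caesar shift of +1.
Reversing it on uofvrpmf: shift back: u−1=t, o−1=n, f−1=e, v−1=u, r−1=q, p−1=o, m−1=l, f−1=e → tneuqole; then reverse → eloquent.

eloquent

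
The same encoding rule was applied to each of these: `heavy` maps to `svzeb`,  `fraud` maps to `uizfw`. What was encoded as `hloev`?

Each letter is replaced by its mirror in the alphabet: a↔z, b↔y, c↔x, and so on (the Atbash cipher).
Decoding hloev: h↔s, l↔o, o↔l, e↔v, v↔e.

solve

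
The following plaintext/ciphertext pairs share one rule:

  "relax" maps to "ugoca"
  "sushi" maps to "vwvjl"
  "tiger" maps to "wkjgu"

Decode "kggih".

hedge

Shifts by position in relax: pos 0: r→u (+3), pos 1: e→g (+2), pos 2: l→o (+3), pos 3: a→c (+2) — repeating every 2. It's a Vigenère-style cipher with numeric key [3,2]: position i shifts by key[i mod 2].
Undoing it on kggih: k−3=h, g−2=e, g−3=d, i−2=g, h−3=e.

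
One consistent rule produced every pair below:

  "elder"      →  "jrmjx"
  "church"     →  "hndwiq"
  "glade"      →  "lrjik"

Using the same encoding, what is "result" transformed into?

It's a Vigenère-style cipher with numeric key [5,6,9]: position i shifts by key[i mod 3].
On result: r+5=w, e+6=k, s+9=b, u+5=z, l+6=r, t+9=c.

wkbzrc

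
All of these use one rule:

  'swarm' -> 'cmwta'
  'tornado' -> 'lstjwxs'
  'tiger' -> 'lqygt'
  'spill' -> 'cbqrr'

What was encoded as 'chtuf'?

Treating letters as 0–25, the rule is x ↦ 9x + 22 (mod 26).
Undoing it on chtuf: c(2)→3·(2−22)≡18=s; h(7)→3·(7−22)≡7=h; t(19)→3·(19−22)≡17=r; u(20)→3·(20−22)≡20=u; f(5)→3·(5−22)≡1=b (all mod 26).

shrub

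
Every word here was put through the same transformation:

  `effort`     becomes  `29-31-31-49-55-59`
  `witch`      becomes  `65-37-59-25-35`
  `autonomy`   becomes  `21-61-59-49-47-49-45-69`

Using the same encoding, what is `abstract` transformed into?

21-23-57-59-55-21-25-59

e(#5)→29 and f(#6)→31: differences scale by 2, so n = 2·pos + 19. Each letter becomes 2×(its alphabet position, a=1..z=26) + 19.
For abstract: a=1→21, b=2→23, s=19→57, t=20→59, r=18→55, a=1→21, c=3→25, t=20→59.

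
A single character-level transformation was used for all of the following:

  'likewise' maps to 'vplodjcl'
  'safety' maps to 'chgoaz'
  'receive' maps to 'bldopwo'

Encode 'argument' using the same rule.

kyhetfxa

Shifts by position in likewise: pos 0: l→v (+10), pos 1: i→p (+7), pos 2: k→l (+1), pos 3: e→o (+10), pos 4: w→d (+7), pos 5: i→j (+1) — repeating every 3. The shifts repeat in a cycle of length 3: positions 0,1,… shift by +10, +7, +1, then the pattern repeats.
For argument: a+10=k, r+7=y, g+1=h, u+10=e, m+7=t, e+1=f, n+10=x, t+7=a.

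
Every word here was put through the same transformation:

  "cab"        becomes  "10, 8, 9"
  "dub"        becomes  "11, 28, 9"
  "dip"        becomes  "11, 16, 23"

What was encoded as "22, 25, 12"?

c is letter #3 and maps to 10: an offset of 7. The number is (letter's place in the alphabet, a=1) + 7.
Undoing it on 22, 25, 12: 22→(22−7)÷1=15=o, 25→(25−7)÷1=18=r, 12→(12−7)÷1=5=e.

ore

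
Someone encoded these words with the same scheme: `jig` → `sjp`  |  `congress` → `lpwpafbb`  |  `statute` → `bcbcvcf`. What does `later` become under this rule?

The shift depends on letter class: consonant j→s is +9, but vowel i→j is +1. Two shifts are in play — +1 for a/e/i/o/u, +9 for every other letter.
For later: l(cons)+9=u, a(vowel)+1=b, t(cons)+9=c, e(vowel)+1=f, r(cons)+9=a.

ubcfa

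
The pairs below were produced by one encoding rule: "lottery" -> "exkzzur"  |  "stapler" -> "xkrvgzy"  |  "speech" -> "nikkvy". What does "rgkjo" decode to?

The output letters match the input read backwards, each shifted +6: lottery reversed is yrettol. Read the word backwards and shift each letter +6.
Undoing it on rgkjo: shift back: r−6=l, g−6=a, k−6=e, j−6=d, o−6=i → laedi; then reverse → ideal.

ideal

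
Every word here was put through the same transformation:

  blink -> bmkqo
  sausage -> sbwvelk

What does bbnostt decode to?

balloon

In blink: b→b is +0, l→m is +1, i→k is +2, n→q is +3 — the shift increases by 1 each position. The shift increases by 1 at each position, starting from +0: 0, 1, 2, ….
Reversing it on bbnostt: b−0=b, b−1=a, n−2=l, o−3=l, s−4=o, t−5=o, t−6=n.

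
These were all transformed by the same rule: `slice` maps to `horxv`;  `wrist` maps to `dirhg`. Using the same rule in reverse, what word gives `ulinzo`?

formal

Letters are reflected about the middle of the alphabet (position → 25−position): Atbash.
Undoing it on ulinzo: u↔f, l↔o, i↔r, n↔m, z↔a, o↔l.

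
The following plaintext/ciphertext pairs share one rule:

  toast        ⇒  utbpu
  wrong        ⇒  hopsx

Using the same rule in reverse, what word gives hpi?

hog

Read the word backwards and shift each letter +1.
Undoing it on hpi: shift back: h−1=g, p−1=o, i−1=h → goh; then reverse → hog.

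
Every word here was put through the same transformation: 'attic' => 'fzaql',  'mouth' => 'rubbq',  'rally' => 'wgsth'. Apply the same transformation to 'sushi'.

In attic: a→f is +5, t→z is +6, t→a is +7, i→q is +8 — the shift increases by 1 each position. The shift increases by 1 at each position, starting from +5: 5, 6, 7, ….
Applying it to sushi: s+5=x, u+6=a, s+7=z, h+8=p, i+9=r.

xazpr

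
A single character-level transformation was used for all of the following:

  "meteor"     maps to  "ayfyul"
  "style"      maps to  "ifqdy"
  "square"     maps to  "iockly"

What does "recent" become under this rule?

lyeyxf

m(12)→a(0) and e(4)→y(24) fit y≡23x+10 (mod 26); the inverse of 23 mod 26 is 17. Treating letters as 0–25, the rule is x ↦ 23x + 10 (mod 26).
For recent: r(17)→23·17+10≡11=l; e(4)→23·4+10≡24=y; c(2)→23·2+10≡4=e; e(4)→23·4+10≡24=y; n(13)→23·13+10≡23=x; t(19)→23·19+10≡5=f (all mod 26).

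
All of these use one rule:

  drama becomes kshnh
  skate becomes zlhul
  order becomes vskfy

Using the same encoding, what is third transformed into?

A repeating key of period 2 is used — shifts +7, +1 over and over.
For third: t+7=a, h+1=i, i+7=p, r+1=s, d+7=k.

aipsk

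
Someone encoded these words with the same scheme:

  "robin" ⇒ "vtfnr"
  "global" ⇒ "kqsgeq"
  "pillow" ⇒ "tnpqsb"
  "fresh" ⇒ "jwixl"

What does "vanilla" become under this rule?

zfrnpqe

A repeating key of period 2 is used — shifts +4, +5 over and over.
For vanilla: v+4=z, a+5=f, n+4=r, i+5=n, l+4=p, l+5=q, a+4=e.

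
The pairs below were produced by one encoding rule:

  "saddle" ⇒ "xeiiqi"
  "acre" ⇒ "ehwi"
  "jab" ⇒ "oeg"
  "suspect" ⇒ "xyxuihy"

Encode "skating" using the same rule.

xpeymsl

The shift depends on letter class: consonant s→x is +5, but vowel a→e is +4. Vowels shift forward by 4 and consonants shift forward by 5.
For skating: s(cons)+5=x, k(cons)+5=p, a(vowel)+4=e, t(cons)+5=y, i(vowel)+4=m, n(cons)+5=s, g(cons)+5=l.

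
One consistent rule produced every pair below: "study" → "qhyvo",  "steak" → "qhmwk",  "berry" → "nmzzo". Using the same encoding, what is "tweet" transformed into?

hgmmh

This is an affine cipher: with a=0,…,z=25, each position x becomes (17x+22) mod 26.
On tweet: t(19)→17·19+22≡7=h; w(22)→17·22+22≡6=g; e(4)→17·4+22≡12=m; e(4)→17·4+22≡12=m; t(19)→17·19+22≡7=h (all mod 26).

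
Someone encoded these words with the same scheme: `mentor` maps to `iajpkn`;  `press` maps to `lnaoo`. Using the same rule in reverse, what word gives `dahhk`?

hello

Compare letters: m→i is +22, e→a is +22, n→j is +22 — a constant shift. It's a constant shift of +22 (ROT22).
Reversing it on dahhk: d−22=h, a−22=e, h−22=l, h−22=l, k−22=o.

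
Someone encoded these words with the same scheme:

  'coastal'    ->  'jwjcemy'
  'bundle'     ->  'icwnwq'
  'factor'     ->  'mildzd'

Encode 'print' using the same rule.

In coastal: c→j is +7, o→w is +8, a→j is +9, s→c is +10 — the shift increases by 1 each position. Each letter shifts forward by (position + 7), i.e. 7, 8, 9, … — the shift grows by one for each successive letter.
On print: p+7=w, r+8=z, i+9=r, n+10=x, t+11=e.

wzrxe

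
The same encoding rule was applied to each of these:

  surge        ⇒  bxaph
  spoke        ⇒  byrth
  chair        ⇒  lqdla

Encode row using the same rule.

arf

The rule splits by letter class: vowels +3, consonants +9.
For row: r(cons)+9=a, o(vowel)+3=r, w(cons)+9=f.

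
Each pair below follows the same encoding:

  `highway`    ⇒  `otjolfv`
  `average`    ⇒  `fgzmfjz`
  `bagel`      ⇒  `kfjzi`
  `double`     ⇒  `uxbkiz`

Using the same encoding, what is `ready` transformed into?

Each letter's alphabet position (a=0..z=25) is mapped through 5·x+5 mod 26 — an affine cipher.
Applying it to ready: r(17)→5·17+5≡12=m; e(4)→5·4+5≡25=z; a(0)→5·0+5≡5=f; d(3)→5·3+5≡20=u; y(24)→5·24+5≡21=v (all mod 26).

mzfuv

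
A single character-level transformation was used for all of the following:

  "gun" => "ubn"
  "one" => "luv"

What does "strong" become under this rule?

Read the word backwards and shift each letter +7.
For strong: reverse → gnorts; then shift: g+7=n, n+7=u, o+7=v, r+7=y, t+7=a, s+7=z.

nuvyaz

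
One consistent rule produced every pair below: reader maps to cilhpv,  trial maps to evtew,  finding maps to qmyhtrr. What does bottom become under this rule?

msexzq

It's a Vigenère-style cipher with numeric key [11,4]: position i shifts by key[i mod 2].
For bottom: b+11=m, o+4=s, t+11=e, t+4=x, o+11=z, m+4=q.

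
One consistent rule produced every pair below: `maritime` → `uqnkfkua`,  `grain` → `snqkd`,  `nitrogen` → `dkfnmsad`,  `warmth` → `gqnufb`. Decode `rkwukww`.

m(12)→u(20) and a(0)→q(16) fit y≡9x+16 (mod 26); the inverse of 9 mod 26 is 3. Treating letters as 0–25, the rule is x ↦ 9x + 16 (mod 26).
Decoding rkwukww: r(17)→3·(17−16)≡3=d; k(10)→3·(10−16)≡8=i; w(22)→3·(22−16)≡18=s; u(20)→3·(20−16)≡12=m; k(10)→3·(10−16)≡8=i; w(22)→3·(22−16)≡18=s; w(22)→3·(22−16)≡18=s (all mod 26).

dismiss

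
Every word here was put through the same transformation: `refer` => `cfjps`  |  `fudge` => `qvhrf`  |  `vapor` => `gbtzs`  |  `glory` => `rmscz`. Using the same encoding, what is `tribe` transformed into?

esmmf

Shifts by position in refer: pos 0: r→c (+11), pos 1: e→f (+1), pos 2: f→j (+4), pos 3: e→p (+11), pos 4: r→s (+1) — repeating every 3. A repeating key of period 3 is used — shifts +11, +1, +4 over and over.
On tribe: t+11=e, r+1=s, i+4=m, b+11=m, e+1=f.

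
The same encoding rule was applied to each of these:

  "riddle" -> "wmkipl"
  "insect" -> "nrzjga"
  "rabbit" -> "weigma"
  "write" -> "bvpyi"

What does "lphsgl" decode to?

Shifts by position in riddle: pos 0: r→w (+5), pos 1: i→m (+4), pos 2: d→k (+7), pos 3: d→i (+5), pos 4: l→p (+4), pos 5: e→l (+7) — repeating every 3. It's a Vigenère-style cipher with numeric key [5,4,7]: position i shifts by key[i mod 3].
Decoding lphsgl: l−5=g, p−4=l, h−7=a, s−5=n, g−4=c, l−7=e.

glance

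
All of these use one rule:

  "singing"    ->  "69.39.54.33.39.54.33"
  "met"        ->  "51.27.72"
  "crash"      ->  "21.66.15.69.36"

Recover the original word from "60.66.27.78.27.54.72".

prevent

Each letter becomes 3×(its alphabet position, a=1..z=26) + 12.
Decoding 60.66.27.78.27.54.72: 60→(60−12)÷3=16=p, 66→(66−12)÷3=18=r, 27→(27−12)÷3=5=e, 78→(78−12)÷3=22=v, 27→(27−12)÷3=5=e, 54→(54−12)÷3=14=n, 72→(72−12)÷3=20=t.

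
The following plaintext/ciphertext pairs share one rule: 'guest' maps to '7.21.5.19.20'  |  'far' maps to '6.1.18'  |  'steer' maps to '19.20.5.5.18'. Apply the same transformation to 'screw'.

g is letter #7 and maps to 7: an offset of 0. Each letter is replaced by its alphabet position (a=1, b=2, …, z=26).
On screw: s=19→19, c=3→3, r=18→18, e=5→5, w=23→23.

19.3.18.5.23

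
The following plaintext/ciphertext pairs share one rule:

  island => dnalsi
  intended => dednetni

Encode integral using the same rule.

largetni

It's just the letters in reverse order.
Applying it to integral: reverse → largetni.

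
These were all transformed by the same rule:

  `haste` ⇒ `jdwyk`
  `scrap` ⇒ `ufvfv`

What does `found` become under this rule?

Letter i (0-indexed) is shifted by i+2, so successive shifts are 2, 3, 4, ….
For found: f+2=h, o+3=r, u+4=y, n+5=s, d+6=j.

hrysj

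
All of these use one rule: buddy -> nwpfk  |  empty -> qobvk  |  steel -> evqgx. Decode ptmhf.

draft

The shifts repeat in a cycle of length 2: positions 0,1,… shift by +12, +2, then the pattern repeats.
Decoding ptmhf: p−12=d, t−2=r, m−12=a, h−2=f, f−12=t.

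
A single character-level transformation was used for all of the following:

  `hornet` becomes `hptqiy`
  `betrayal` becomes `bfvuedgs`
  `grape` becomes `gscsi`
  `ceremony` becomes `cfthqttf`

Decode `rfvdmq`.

The shift increases by 1 at each position, starting from +0: 0, 1, 2, ….
Reversing it on rfvdmq: r−0=r, f−1=e, v−2=t, d−3=a, m−4=i, q−5=l.

retail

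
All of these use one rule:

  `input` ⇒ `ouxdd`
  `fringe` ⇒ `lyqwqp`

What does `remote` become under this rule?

In input: i→o is +6, n→u is +7, p→x is +8, u→d is +9 — the shift increases by 1 each position. Letter i (0-indexed) is shifted by i+6, so successive shifts are 6, 7, 8, ….
For remote: r+6=x, e+7=l, m+8=u, o+9=x, t+10=d, e+11=p.

xluxdp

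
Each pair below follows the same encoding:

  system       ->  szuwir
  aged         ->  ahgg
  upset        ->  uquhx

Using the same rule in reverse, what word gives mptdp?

In system: s→s is +0, y→z is +1, s→u is +2, t→w is +3 — the shift increases by 1 each position. The shift increases by 1 at each position, starting from +0: 0, 1, 2, ….
Undoing it on mptdp: m−0=m, p−1=o, t−2=r, d−3=a, p−4=l.

moral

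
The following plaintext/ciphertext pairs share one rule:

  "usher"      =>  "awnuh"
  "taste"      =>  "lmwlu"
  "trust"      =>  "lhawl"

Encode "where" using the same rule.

u(20)→a(0) and s(18)→w(22) fit y≡15x+12 (mod 26); the inverse of 15 mod 26 is 7. Each letter's alphabet position (a=0..z=25) is mapped through 15·x+12 mod 26 — an affine cipher.
On where: w(22)→15·22+12≡4=e; h(7)→15·7+12≡13=n; e(4)→15·4+12≡20=u; r(17)→15·17+12≡7=h; e(4)→15·4+12≡20=u (all mod 26).

enuhu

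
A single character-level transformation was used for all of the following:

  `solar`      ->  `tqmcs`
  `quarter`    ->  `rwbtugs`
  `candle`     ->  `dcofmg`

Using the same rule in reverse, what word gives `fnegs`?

elder

Shifts by position in solar: pos 0: s→t (+1), pos 1: o→q (+2), pos 2: l→m (+1), pos 3: a→c (+2) — repeating every 2. A repeating key of period 2 is used — shifts +1, +2 over and over.
Reversing it on fnegs: f−1=e, n−2=l, e−1=d, g−2=e, s−1=r.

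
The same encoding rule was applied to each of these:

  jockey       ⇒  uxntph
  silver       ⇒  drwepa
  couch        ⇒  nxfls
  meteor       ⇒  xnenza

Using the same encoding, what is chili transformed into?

nqtut

Shifts by position in jockey: pos 0: j→u (+11), pos 1: o→x (+9), pos 2: c→n (+11), pos 3: k→t (+9) — repeating every 2. It's a Vigenère-style cipher with numeric key [11,9]: position i shifts by key[i mod 2].
On chili: c+11=n, h+9=q, i+11=t, l+9=u, i+11=t.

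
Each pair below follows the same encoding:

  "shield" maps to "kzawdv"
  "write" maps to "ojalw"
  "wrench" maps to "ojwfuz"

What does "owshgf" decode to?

Compare letters: s→k is +18, h→z is +18, i→a is +18 — a constant shift. It's a constant shift of +18 (ROT18).
Decoding owshgf: o−18=w, w−18=e, s−18=a, h−18=p, g−18=o, f−18=n.

weapon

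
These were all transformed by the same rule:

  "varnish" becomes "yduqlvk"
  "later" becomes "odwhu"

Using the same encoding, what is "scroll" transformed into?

This is a Caesar cipher with shift 3.
On scroll: s+3=v, c+3=f, r+3=u, o+3=r, l+3=o, l+3=o.

vfuroo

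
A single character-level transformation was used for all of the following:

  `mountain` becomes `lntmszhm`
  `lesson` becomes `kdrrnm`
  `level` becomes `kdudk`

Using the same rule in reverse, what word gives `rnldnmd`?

someone

It's a constant shift of +25 (ROT25).
Reversing it on rnldnmd: r−25=s, n−25=o, l−25=m, d−25=e, n−25=o, m−25=n, d−25=e.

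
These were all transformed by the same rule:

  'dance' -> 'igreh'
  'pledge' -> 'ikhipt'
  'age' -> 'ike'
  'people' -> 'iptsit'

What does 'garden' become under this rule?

The output letters match the input read backwards, each shifted +4: dance reversed is ecnad. Two steps: reverse the string, then apply a Caesar shift of +4.
Applying it to garden: reverse → nedrag; then shift: n+4=r, e+4=i, d+4=h, r+4=v, a+4=e, g+4=k.

rihvek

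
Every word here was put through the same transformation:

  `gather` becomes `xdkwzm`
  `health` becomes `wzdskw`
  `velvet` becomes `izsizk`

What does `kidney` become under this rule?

Treating letters as 0–25, the rule is x ↦ 25x + 3 (mod 26).
Applying it to kidney: k(10)→25·10+3≡19=t; i(8)→25·8+3≡21=v; d(3)→25·3+3≡0=a; n(13)→25·13+3≡16=q; e(4)→25·4+3≡25=z; y(24)→25·24+3≡5=f (all mod 26).

tvaqzf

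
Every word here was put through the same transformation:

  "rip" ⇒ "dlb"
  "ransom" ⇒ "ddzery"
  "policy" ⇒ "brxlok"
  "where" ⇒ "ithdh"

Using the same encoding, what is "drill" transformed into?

pdlxx

The shift depends on letter class: consonant r→d is +12, but vowel i→l is +3. The rule splits by letter class: vowels +3, consonants +12.
On drill: d(cons)+12=p, r(cons)+12=d, i(vowel)+3=l, l(cons)+12=x, l(cons)+12=x.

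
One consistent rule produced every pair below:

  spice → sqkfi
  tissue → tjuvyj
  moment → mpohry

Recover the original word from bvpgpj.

bundle

In spice: s→s is +0, p→q is +1, i→k is +2, c→f is +3 — the shift increases by 1 each position. Each letter shifts forward by its position index (0, 1, 2, …) — the shift grows by one for each successive letter.
Undoing it on bvpgpj: b−0=b, v−1=u, p−2=n, g−3=d, p−4=l, j−5=e.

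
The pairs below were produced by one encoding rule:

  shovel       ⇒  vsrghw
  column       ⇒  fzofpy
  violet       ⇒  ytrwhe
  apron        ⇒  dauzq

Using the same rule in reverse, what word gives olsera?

Shifts by position in shovel: pos 0: s→v (+3), pos 1: h→s (+11), pos 2: o→r (+3), pos 3: v→g (+11) — repeating every 2. It's a Vigenère-style cipher with numeric key [3,11]: position i shifts by key[i mod 2].
Undoing it on olsera: o−3=l, l−11=a, s−3=p, e−11=t, r−3=o, a−11=p.

laptop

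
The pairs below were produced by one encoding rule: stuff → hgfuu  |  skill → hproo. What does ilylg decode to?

robot

This is the alphabet-reversal cipher (Atbash): a becomes z, b becomes y, etc.
Undoing it on ilylg: i↔r, l↔o, y↔b, l↔o, g↔t.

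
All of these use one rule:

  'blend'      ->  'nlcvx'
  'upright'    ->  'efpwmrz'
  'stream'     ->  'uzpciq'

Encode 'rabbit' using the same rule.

pinnwz

Each letter's alphabet position (a=0..z=25) is mapped through 5·x+8 mod 26 — an affine cipher.
For rabbit: r(17)→5·17+8≡15=p; a(0)→5·0+8≡8=i; b(1)→5·1+8≡13=n; b(1)→5·1+8≡13=n; i(8)→5·8+8≡22=w; t(19)→5·19+8≡25=z (all mod 26).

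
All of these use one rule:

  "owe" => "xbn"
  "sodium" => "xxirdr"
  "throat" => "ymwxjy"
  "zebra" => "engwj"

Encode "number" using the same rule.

The shift depends on letter class: consonant w→b is +5, but vowel o→x is +9. Two shifts are in play — +9 for a/e/i/o/u, +5 for every other letter.
Applying it to number: n(cons)+5=s, u(vowel)+9=d, m(cons)+5=r, b(cons)+5=g, e(vowel)+9=n, r(cons)+5=w.

sdrgnw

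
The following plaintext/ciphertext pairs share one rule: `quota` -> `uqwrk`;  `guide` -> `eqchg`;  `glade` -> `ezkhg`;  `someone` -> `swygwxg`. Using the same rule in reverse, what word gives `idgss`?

chess

Treating letters as 0–25, the rule is x ↦ 25x + 10 (mod 26).
Undoing it on idgss: i(8)→25·(8−10)≡2=c; d(3)→25·(3−10)≡7=h; g(6)→25·(6−10)≡4=e; s(18)→25·(18−10)≡18=s; s(18)→25·(18−10)≡18=s (all mod 26).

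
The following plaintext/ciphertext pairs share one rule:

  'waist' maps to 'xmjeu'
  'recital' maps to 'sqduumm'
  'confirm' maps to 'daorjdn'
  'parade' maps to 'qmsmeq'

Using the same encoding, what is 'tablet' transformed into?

Shifts by position in waist: pos 0: w→x (+1), pos 1: a→m (+12), pos 2: i→j (+1), pos 3: s→e (+12) — repeating every 2. A repeating key of period 2 is used — shifts +1, +12 over and over.
For tablet: t+1=u, a+12=m, b+1=c, l+12=x, e+1=f, t+12=f.

umcxff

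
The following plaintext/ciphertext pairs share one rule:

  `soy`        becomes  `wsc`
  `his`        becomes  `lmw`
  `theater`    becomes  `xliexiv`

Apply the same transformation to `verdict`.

Compare letters: s→w is +4, o→s is +4, y→c is +4 — a constant shift. It's a constant shift of +4 (ROT4).
On verdict: v+4=z, e+4=i, r+4=v, d+4=h, i+4=m, c+4=g, t+4=x.

zivhmgx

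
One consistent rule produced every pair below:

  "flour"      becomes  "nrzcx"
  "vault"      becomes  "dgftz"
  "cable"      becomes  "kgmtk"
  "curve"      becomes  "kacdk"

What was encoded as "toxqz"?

limit

Shifts by position in flour: pos 0: f→n (+8), pos 1: l→r (+6), pos 2: o→z (+11), pos 3: u→c (+8), pos 4: r→x (+6) — repeating every 3. The shifts repeat in a cycle of length 3: positions 0,1,… shift by +8, +6, +11, then the pattern repeats.
Reversing it on toxqz: t−8=l, o−6=i, x−11=m, q−8=i, z−6=t.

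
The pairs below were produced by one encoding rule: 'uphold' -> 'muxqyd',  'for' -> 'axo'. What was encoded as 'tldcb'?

The word is reversed, then every letter is shifted forward by 9.
Reversing it on tldcb: shift back: t−9=k, l−9=c, d−9=u, c−9=t, b−9=s → kcuts; then reverse → stuck.

stuck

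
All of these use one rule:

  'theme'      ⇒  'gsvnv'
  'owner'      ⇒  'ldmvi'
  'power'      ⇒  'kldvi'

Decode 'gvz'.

Each letter is replaced by its mirror in the alphabet: a↔z, b↔y, c↔x, and so on (the Atbash cipher).
Decoding gvz: g↔t, v↔e, z↔a.

tea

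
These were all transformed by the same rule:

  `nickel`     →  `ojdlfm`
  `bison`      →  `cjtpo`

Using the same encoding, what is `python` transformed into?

Compare letters: n→o is +1, i→j is +1, c→d is +1 — a constant shift. Every letter moves 1 place later in the alphabet, wrapping around z→a.
Applying it to python: p+1=q, y+1=z, t+1=u, h+1=i, o+1=p, n+1=o.

qzuipo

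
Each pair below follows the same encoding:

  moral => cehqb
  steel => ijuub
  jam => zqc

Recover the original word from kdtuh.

under

Compare letters: m→c is +16, o→e is +16, r→h is +16 — a constant shift. This is a Caesar cipher with shift 16.
Decoding kdtuh: k−16=u, d−16=n, t−16=d, u−16=e, h−16=r.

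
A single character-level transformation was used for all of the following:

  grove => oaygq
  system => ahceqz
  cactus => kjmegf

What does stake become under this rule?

ackvq

In grove: g→o is +8, r→a is +9, o→y is +10, v→g is +11 — the shift increases by 1 each position. Each letter shifts forward by (position + 8), i.e. 8, 9, 10, … — the shift grows by one for each successive letter.
On stake: s+8=a, t+9=c, a+10=k, k+11=v, e+12=q.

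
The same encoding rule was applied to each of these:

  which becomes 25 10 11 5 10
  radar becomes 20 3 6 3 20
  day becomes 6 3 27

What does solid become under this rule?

w is letter #23 and maps to 25: an offset of 2. Each letter is replaced by its alphabet position (a=1..z=26) + 2.
On solid: s=19→21, o=15→17, l=12→14, i=9→11, d=4→6.

21 17 14 11 6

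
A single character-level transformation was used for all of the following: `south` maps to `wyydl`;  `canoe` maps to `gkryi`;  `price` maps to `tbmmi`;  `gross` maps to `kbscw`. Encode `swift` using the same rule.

wgmpx

Shifts by position in south: pos 0: s→w (+4), pos 1: o→y (+10), pos 2: u→y (+4), pos 3: t→d (+10) — repeating every 2. A repeating key of period 2 is used — shifts +4, +10 over and over.
Applying it to swift: s+4=w, w+10=g, i+4=m, f+10=p, t+4=x.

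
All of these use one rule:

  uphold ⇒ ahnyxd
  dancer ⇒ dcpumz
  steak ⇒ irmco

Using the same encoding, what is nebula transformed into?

u(20)→a(0) and p(15)→h(7) fit y≡9x+2 (mod 26); the inverse of 9 mod 26 is 3. Treating letters as 0–25, the rule is x ↦ 9x + 2 (mod 26).
For nebula: n(13)→9·13+2≡15=p; e(4)→9·4+2≡12=m; b(1)→9·1+2≡11=l; u(20)→9·20+2≡0=a; l(11)→9·11+2≡23=x; a(0)→9·0+2≡2=c (all mod 26).

pmlaxc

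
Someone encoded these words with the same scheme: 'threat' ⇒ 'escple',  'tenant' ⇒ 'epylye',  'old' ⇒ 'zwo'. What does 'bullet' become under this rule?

Compare letters: t→e is +11, h→s is +11, r→c is +11 — a constant shift. This is a Caesar cipher with shift 11.
On bullet: b+11=m, u+11=f, l+11=w, l+11=w, e+11=p, t+11=e.

mfwwpe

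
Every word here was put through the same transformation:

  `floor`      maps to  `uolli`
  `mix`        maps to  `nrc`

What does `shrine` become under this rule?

Each pair mirrors across the alphabet (f↔u, l↔o, o↔l): positions sum to 25. Each letter is replaced by its mirror in the alphabet: a↔z, b↔y, c↔x, and so on (the Atbash cipher).
Applying it to shrine: s↔h, h↔s, r↔i, i↔r, n↔m, e↔v.

hsirmv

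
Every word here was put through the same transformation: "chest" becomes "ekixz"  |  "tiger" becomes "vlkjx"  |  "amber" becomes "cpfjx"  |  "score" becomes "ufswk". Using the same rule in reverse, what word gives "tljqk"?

Each letter shifts forward by (position + 2), i.e. 2, 3, 4, … — the shift grows by one for each successive letter.
Reversing it on tljqk: t−2=r, l−3=i, j−4=f, q−5=l, k−6=e.

rifle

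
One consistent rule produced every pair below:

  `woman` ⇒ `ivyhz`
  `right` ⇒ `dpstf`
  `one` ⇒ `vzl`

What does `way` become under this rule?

The rule splits by letter class: vowels +7, consonants +12.
For way: w(cons)+12=i, a(vowel)+7=h, y(cons)+12=k.

ihk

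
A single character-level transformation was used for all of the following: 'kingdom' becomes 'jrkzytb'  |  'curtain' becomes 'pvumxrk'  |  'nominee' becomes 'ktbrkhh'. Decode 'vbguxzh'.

umbrage

k(10)→j(9) and i(8)→r(17) fit y≡9x+23 (mod 26); the inverse of 9 mod 26 is 3. Treating letters as 0–25, the rule is x ↦ 9x + 23 (mod 26).
Undoing it on vbguxzh: v(21)→3·(21−23)≡20=u; b(1)→3·(1−23)≡12=m; g(6)→3·(6−23)≡1=b; u(20)→3·(20−23)≡17=r; x(23)→3·(23−23)≡0=a; z(25)→3·(25−23)≡6=g; h(7)→3·(7−23)≡4=e (all mod 26).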